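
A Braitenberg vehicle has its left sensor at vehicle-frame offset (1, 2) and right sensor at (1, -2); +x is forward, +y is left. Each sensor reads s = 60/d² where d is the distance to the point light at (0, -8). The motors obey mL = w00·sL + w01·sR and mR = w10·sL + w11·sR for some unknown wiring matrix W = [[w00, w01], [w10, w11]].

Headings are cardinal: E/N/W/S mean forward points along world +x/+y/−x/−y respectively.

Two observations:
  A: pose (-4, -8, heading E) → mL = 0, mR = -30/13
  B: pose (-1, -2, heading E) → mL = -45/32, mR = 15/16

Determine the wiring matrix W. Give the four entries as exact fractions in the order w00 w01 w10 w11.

1/2 -1/2 -1 1/2

obs A: pose=(-4,-8,E) → sL=60/13, sR=60/13, mL=0, mR=-30/13
obs B: pose=(-1,-2,E) → sL=15/16, sR=15/4, mL=-45/32, mR=15/16
sensor matrix S = [[60/13, 60/13], [15/16, 15/4]]; det S = 675/52
solve [mL_A; mL_B] = S·[w00; w01] and [mR_A; mR_B] = S·[w10; w11]:
  w00 = 1/2, w01 = -1/2, w10 = -1, w11 = 1/2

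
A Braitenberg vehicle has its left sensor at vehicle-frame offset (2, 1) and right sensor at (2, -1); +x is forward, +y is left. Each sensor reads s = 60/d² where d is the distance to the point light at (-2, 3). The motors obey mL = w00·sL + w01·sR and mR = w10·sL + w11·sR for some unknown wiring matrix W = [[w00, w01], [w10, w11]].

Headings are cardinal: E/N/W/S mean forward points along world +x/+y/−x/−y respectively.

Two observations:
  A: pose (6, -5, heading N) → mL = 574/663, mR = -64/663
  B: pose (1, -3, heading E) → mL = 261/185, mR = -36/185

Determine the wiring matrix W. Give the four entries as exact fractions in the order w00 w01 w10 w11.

obs A: pose=(6,-5,N) → sL=12/17, sR=20/39, mL=574/663, mR=-64/663
obs B: pose=(1,-3,E) → sL=6/5, sR=30/37, mL=261/185, mR=-36/185
sensor matrix S = [[12/17, 20/39], [6/5, 30/37]]; det S = -352/8177
solve [mL_A; mL_B] = S·[w00; w01] and [mR_A; mR_B] = S·[w10; w11]:
  w00 = 1/2, w01 = 1, w10 = -1/2, w11 = 1/2

1/2 1 -1/2 1/2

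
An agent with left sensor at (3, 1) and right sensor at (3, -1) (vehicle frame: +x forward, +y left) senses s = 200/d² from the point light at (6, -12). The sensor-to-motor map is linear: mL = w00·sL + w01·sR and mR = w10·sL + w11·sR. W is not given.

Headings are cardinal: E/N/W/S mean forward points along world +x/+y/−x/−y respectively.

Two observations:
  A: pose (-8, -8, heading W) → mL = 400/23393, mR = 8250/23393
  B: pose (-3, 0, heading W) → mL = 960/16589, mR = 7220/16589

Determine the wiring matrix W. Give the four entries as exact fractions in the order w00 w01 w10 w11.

1/2 -1/2 1 -1/2

obs A: pose=(-8,-8,W) → sL=100/149, sR=100/157, mL=400/23393, mR=8250/23393
obs B: pose=(-3,0,W) → sL=40/53, sR=200/313, mL=960/16589, mR=7220/16589
sensor matrix S = [[100/149, 100/157], [40/53, 200/313]]; det S = -20128000/388066477
solve [mL_A; mL_B] = S·[w00; w01] and [mR_A; mR_B] = S·[w10; w11]:
  w00 = 1/2, w01 = -1/2, w10 = 1, w11 = -1/2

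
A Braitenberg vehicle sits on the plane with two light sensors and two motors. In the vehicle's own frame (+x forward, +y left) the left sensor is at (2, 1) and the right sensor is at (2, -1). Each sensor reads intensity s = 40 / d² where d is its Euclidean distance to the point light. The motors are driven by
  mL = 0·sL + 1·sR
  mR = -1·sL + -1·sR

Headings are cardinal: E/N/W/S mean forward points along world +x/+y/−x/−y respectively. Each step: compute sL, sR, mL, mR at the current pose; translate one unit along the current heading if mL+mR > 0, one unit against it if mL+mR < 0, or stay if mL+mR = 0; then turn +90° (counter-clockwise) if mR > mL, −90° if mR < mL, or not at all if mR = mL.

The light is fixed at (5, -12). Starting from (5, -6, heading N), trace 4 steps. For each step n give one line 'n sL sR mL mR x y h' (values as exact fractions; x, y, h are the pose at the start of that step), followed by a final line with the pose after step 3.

0 8/13 8/13 8/13 -16/13 5 -6 N
1 1 2 2 -3 5 -7 E
2 40/9 40/13 40/13 -880/117 4 -7 S
3 20/17 20/29 20/29 -920/493 4 -6 W
final 5 -6 N

n=0: pose=(5,-6,N); sL=8/13, sR=8/13; mL=8/13, mR=-16/13; mL+mR=-8/13 → advance -1; mR−mL=-24/13 → turn -1·90°
n=1: pose=(5,-7,E); sL=1, sR=2; mL=2, mR=-3; mL+mR=-1 → advance -1; mR−mL=-5 → turn -1·90°
n=2: pose=(4,-7,S); sL=40/9, sR=40/13; mL=40/13, mR=-880/117; mL+mR=-40/9 → advance -1; mR−mL=-1240/117 → turn -1·90°
n=3: pose=(4,-6,W); sL=20/17, sR=20/29; mL=20/29, mR=-920/493; mL+mR=-20/17 → advance -1; mR−mL=-1260/493 → turn -1·90°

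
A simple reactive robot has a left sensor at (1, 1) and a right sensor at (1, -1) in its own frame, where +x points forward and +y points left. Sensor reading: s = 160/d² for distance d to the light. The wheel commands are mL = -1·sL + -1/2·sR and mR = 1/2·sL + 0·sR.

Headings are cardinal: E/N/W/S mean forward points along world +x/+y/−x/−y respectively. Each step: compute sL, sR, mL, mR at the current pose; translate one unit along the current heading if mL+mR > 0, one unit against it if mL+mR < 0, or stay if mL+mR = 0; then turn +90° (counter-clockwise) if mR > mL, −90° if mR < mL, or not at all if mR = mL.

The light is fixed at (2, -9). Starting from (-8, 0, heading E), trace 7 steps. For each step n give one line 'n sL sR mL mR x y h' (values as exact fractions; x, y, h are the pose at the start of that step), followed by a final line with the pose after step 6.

n=0: pose=(-8,0,E); sL=160/181, sR=32/29; mL=-7536/5249, mR=80/181; mL+mR=-5216/5249 → advance -1; mR−mL=9856/5249 → turn +1·90°
n=1: pose=(-9,0,N); sL=40/61, sR=4/5; mL=-322/305, mR=20/61; mL+mR=-222/305 → advance -1; mR−mL=422/305 → turn +1·90°
n=2: pose=(-9,-1,W); sL=160/193, sR=32/45; mL=-10288/8685, mR=80/193; mL+mR=-6688/8685 → advance -1; mR−mL=13888/8685 → turn +1·90°
n=3: pose=(-8,-1,S); sL=16/13, sR=16/17; mL=-376/221, mR=8/13; mL+mR=-240/221 → advance -1; mR−mL=512/221 → turn +1·90°
n=4: pose=(-8,0,E); sL=160/181, sR=32/29; mL=-7536/5249, mR=80/181; mL+mR=-5216/5249 → advance -1; mR−mL=9856/5249 → turn +1·90°
n=5: pose=(-9,0,N); sL=40/61, sR=4/5; mL=-322/305, mR=20/61; mL+mR=-222/305 → advance -1; mR−mL=422/305 → turn +1·90°
n=6: pose=(-9,-1,W); sL=160/193, sR=32/45; mL=-10288/8685, mR=80/193; mL+mR=-6688/8685 → advance -1; mR−mL=13888/8685 → turn +1·90°

0 160/181 32/29 -7536/5249 80/181 -8 0 E
1 40/61 4/5 -322/305 20/61 -9 0 N
2 160/193 32/45 -10288/8685 80/193 -9 -1 W
3 16/13 16/17 -376/221 8/13 -8 -1 S
4 160/181 32/29 -7536/5249 80/181 -8 0 E
5 40/61 4/5 -322/305 20/61 -9 0 N
6 160/193 32/45 -10288/8685 80/193 -9 -1 W
final -8 -1 S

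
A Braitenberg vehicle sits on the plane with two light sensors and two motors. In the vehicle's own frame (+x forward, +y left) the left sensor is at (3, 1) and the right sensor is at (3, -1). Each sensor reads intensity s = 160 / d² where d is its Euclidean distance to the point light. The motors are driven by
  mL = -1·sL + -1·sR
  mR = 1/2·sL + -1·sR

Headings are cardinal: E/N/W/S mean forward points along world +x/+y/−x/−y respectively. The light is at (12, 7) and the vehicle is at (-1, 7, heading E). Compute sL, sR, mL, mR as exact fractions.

160/101 160/101 -320/101 -80/101

left sensor world pos  = (2, 8); dL² = 101
right sensor world pos = (2, 6); dR² = 101
sL = 160/101 = 160/101
sR = 160/101 = 160/101
mL = -1·sL + -1·sR = -320/101
mR = 1/2·sL + -1·sR = -80/101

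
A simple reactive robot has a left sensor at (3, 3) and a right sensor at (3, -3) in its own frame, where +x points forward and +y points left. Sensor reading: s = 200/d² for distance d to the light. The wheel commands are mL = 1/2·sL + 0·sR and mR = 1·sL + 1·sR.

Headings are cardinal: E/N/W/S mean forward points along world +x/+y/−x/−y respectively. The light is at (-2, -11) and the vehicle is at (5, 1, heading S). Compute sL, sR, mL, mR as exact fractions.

200/181 200/97 100/181 55600/17557

left sensor world pos  = (8, -2); dL² = 181
right sensor world pos = (2, -2); dR² = 97
sL = 200/181 = 200/181
sR = 200/97 = 200/97
mL = 1/2·sL + 0·sR = 100/181
mR = 1·sL + 1·sR = 55600/17557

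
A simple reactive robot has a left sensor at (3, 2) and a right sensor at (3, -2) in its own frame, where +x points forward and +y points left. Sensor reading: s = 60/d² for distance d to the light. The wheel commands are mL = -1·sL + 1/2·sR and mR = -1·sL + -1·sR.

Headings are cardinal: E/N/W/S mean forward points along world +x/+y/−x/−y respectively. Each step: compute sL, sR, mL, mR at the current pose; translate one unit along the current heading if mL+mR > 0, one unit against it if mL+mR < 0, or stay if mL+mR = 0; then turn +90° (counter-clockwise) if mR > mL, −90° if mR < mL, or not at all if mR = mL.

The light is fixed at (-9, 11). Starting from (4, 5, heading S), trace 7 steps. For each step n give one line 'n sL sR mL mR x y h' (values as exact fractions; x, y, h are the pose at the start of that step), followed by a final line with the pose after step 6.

n=0: pose=(4,5,S); sL=10/51, sR=30/101; mL=-245/5151, mR=-2540/5151; mL+mR=-2785/5151 → advance -1; mR−mL=-45/101 → turn -1·90°
n=1: pose=(4,6,W); sL=60/149, sR=60/109; mL=-2070/16241, mR=-15480/16241; mL+mR=-17550/16241 → advance -1; mR−mL=-90/109 → turn -1·90°
n=2: pose=(5,6,N); sL=15/37, sR=3/13; mL=-279/962, mR=-306/481; mL+mR=-891/962 → advance -1; mR−mL=-9/26 → turn -1·90°
n=3: pose=(5,5,E); sL=12/61, sR=60/353; mL=-2406/21533, mR=-7896/21533; mL+mR=-10302/21533 → advance -1; mR−mL=-90/353 → turn -1·90°
n=4: pose=(4,5,S); sL=10/51, sR=30/101; mL=-245/5151, mR=-2540/5151; mL+mR=-2785/5151 → advance -1; mR−mL=-45/101 → turn -1·90°
n=5: pose=(4,6,W); sL=60/149, sR=60/109; mL=-2070/16241, mR=-15480/16241; mL+mR=-17550/16241 → advance -1; mR−mL=-90/109 → turn -1·90°
n=6: pose=(5,6,N); sL=15/37, sR=3/13; mL=-279/962, mR=-306/481; mL+mR=-891/962 → advance -1; mR−mL=-9/26 → turn -1·90°

0 10/51 30/101 -245/5151 -2540/5151 4 5 S
1 60/149 60/109 -2070/16241 -15480/16241 4 6 W
2 15/37 3/13 -279/962 -306/481 5 6 N
3 12/61 60/353 -2406/21533 -7896/21533 5 5 E
4 10/51 30/101 -245/5151 -2540/5151 4 5 S
5 60/149 60/109 -2070/16241 -15480/16241 4 6 W
6 15/37 3/13 -279/962 -306/481 5 6 N
final 5 5 E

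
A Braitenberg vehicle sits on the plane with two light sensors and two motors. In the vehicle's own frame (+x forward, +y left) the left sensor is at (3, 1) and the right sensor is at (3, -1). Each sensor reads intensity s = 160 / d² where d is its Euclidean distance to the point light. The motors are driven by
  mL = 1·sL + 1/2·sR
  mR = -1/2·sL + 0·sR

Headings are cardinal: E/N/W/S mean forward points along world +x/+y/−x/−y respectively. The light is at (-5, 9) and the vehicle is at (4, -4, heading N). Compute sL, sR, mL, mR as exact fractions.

40/41 4/5 282/205 -20/41

left sensor world pos  = (3, -1); dL² = 164
right sensor world pos = (5, -1); dR² = 200
sL = 160/164 = 40/41
sR = 160/200 = 4/5
mL = 1·sL + 1/2·sR = 282/205
mR = -1/2·sL + 0·sR = -20/41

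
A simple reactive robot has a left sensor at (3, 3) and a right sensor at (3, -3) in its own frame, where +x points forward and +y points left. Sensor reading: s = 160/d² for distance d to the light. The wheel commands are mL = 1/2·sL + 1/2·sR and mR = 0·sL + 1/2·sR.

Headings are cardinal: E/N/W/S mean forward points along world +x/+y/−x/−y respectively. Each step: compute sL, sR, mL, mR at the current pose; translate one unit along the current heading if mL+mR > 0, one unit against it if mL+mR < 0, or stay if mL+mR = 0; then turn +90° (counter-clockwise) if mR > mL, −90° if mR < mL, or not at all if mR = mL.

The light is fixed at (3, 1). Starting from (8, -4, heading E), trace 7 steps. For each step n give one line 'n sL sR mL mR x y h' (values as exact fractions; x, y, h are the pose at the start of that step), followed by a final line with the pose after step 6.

n=0: pose=(8,-4,E); sL=40/17, sR=5/4; mL=245/136, mR=5/8; mL+mR=165/68 → advance +1; mR−mL=-20/17 → turn -1·90°
n=1: pose=(9,-4,S); sL=32/29, sR=160/73; mL=3488/2117, mR=80/73; mL+mR=5808/2117 → advance +1; mR−mL=-16/29 → turn -1·90°
n=2: pose=(9,-5,W); sL=16/9, sR=80/9; mL=16/3, mR=40/9; mL+mR=88/9 → advance +1; mR−mL=-8/9 → turn -1·90°
n=3: pose=(8,-5,N); sL=160/13, sR=160/73; mL=6880/949, mR=80/73; mL+mR=7920/949 → advance +1; mR−mL=-80/13 → turn -1·90°
n=4: pose=(8,-4,E); sL=40/17, sR=5/4; mL=245/136, mR=5/8; mL+mR=165/68 → advance +1; mR−mL=-20/17 → turn -1·90°
n=5: pose=(9,-4,S); sL=32/29, sR=160/73; mL=3488/2117, mR=80/73; mL+mR=5808/2117 → advance +1; mR−mL=-16/29 → turn -1·90°
n=6: pose=(9,-5,W); sL=16/9, sR=80/9; mL=16/3, mR=40/9; mL+mR=88/9 → advance +1; mR−mL=-8/9 → turn -1·90°

0 40/17 5/4 245/136 5/8 8 -4 E
1 32/29 160/73 3488/2117 80/73 9 -4 S
2 16/9 80/9 16/3 40/9 9 -5 W
3 160/13 160/73 6880/949 80/73 8 -5 N
4 40/17 5/4 245/136 5/8 8 -4 E
5 32/29 160/73 3488/2117 80/73 9 -4 S
6 16/9 80/9 16/3 40/9 9 -5 W
final 8 -5 N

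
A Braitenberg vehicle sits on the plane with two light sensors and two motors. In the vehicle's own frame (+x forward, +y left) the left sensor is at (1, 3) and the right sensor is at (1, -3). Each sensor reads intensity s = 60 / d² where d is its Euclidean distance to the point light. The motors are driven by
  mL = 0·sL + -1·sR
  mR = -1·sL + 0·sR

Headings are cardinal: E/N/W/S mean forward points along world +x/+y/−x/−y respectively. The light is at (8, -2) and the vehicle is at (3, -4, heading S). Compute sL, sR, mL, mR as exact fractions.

60/13 60/73 -60/73 -60/13

left sensor world pos  = (6, -5); dL² = 13
right sensor world pos = (0, -5); dR² = 73
sL = 60/13 = 60/13
sR = 60/73 = 60/73
mL = 0·sL + -1·sR = -60/73
mR = -1·sL + 0·sR = -60/13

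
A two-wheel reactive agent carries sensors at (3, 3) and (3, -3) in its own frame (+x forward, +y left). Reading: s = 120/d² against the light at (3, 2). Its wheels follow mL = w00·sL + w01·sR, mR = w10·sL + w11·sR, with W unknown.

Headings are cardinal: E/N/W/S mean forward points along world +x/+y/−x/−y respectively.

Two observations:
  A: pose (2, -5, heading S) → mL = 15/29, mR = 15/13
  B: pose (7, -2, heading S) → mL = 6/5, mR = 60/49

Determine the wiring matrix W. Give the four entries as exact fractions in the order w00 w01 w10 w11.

obs A: pose=(2,-5,S) → sL=15/13, sR=30/29, mL=15/29, mR=15/13
obs B: pose=(7,-2,S) → sL=60/49, sR=12/5, mL=6/5, mR=60/49
sensor matrix S = [[15/13, 30/29], [60/49, 12/5]]; det S = 27756/18473
solve [mL_A; mL_B] = S·[w00; w01] and [mR_A; mR_B] = S·[w10; w11]:
  w00 = 0, w01 = 1/2, w10 = 1, w11 = 0

0 1/2 1 0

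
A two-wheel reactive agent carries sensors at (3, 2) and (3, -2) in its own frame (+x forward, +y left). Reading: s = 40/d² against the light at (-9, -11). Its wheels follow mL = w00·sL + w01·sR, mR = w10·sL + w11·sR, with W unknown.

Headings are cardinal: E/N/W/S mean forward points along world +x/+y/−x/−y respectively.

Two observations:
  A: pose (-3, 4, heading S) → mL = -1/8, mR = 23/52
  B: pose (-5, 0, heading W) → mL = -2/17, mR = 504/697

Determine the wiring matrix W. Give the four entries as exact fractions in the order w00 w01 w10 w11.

0 -1/2 1 1

obs A: pose=(-3,4,S) → sL=5/26, sR=1/4, mL=-1/8, mR=23/52
obs B: pose=(-5,0,W) → sL=20/41, sR=4/17, mL=-2/17, mR=504/697
sensor matrix S = [[5/26, 1/4], [20/41, 4/17]]; det S = -695/9061
solve [mL_A; mL_B] = S·[w00; w01] and [mR_A; mR_B] = S·[w10; w11]:
  w00 = 0, w01 = -1/2, w10 = 1, w11 = 1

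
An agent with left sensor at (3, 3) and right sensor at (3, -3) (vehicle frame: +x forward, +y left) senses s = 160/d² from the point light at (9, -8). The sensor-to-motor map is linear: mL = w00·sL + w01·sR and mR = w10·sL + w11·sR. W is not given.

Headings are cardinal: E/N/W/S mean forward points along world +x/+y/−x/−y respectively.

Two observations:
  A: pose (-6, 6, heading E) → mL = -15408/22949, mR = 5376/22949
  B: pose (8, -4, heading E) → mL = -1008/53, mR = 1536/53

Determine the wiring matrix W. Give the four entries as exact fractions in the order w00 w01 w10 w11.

obs A: pose=(-6,6,E) → sL=160/433, sR=32/53, mL=-15408/22949, mR=5376/22949
obs B: pose=(8,-4,E) → sL=160/53, sR=32, mL=-1008/53, mR=1536/53
sensor matrix S = [[160/433, 32/53], [160/53, 32]]; det S = 12165120/1216297
solve [mL_A; mL_B] = S·[w00; w01] and [mR_A; mR_B] = S·[w10; w11]:
  w00 = -1, w01 = -1/2, w10 = -1, w11 = 1

-1 -1/2 -1 1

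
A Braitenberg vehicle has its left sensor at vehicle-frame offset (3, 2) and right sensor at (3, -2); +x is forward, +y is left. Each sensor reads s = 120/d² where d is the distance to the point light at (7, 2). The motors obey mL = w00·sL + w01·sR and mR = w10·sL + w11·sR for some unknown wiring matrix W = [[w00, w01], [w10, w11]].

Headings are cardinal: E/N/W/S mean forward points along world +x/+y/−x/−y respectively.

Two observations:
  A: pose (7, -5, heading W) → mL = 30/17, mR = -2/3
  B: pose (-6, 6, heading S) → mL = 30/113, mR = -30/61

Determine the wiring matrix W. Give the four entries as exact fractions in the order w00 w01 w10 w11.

obs A: pose=(7,-5,W) → sL=4/3, sR=60/17, mL=30/17, mR=-2/3
obs B: pose=(-6,6,S) → sL=60/61, sR=60/113, mL=30/113, mR=-30/61
sensor matrix S = [[4/3, 60/17], [60/61, 60/113]]; det S = -323840/117181
solve [mL_A; mL_B] = S·[w00; w01] and [mR_A; mR_B] = S·[w10; w11]:
  w00 = 0, w01 = 1/2, w10 = -1/2, w11 = 0

0 1/2 -1/2 0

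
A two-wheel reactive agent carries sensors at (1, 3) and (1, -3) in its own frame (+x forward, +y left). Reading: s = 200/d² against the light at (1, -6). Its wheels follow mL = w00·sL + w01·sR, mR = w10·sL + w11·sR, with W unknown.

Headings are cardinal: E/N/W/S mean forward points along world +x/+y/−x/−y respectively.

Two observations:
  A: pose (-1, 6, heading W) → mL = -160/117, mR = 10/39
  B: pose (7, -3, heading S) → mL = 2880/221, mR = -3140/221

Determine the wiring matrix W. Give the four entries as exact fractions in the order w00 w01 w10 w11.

obs A: pose=(-1,6,W) → sL=20/9, sR=100/117, mL=-160/117, mR=10/39
obs B: pose=(7,-3,S) → sL=40/17, sR=200/13, mL=2880/221, mR=-3140/221
sensor matrix S = [[20/9, 100/117], [40/17, 200/13]]; det S = 64000/1989
solve [mL_A; mL_B] = S·[w00; w01] and [mR_A; mR_B] = S·[w10; w11]:
  w00 = -1, w01 = 1, w10 = 1/2, w11 = -1

-1 1 1/2 -1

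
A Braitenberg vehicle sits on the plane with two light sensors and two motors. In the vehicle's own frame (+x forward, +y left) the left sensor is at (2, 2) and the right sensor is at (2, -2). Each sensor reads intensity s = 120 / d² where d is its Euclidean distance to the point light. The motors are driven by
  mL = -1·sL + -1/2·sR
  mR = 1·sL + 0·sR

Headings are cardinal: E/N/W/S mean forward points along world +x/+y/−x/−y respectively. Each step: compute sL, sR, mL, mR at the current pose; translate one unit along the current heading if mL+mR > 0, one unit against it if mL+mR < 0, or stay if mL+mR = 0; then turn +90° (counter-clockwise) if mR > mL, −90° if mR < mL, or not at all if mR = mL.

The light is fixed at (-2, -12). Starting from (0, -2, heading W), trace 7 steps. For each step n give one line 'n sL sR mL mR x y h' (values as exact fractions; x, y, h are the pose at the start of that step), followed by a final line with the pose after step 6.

n=0: pose=(0,-2,W); sL=15/8, sR=5/6; mL=-55/24, mR=15/8; mL+mR=-5/12 → advance -1; mR−mL=25/6 → turn +1·90°
n=1: pose=(1,-2,S); sL=120/89, sR=24/13; mL=-2628/1157, mR=120/89; mL+mR=-12/13 → advance -1; mR−mL=4188/1157 → turn +1·90°
n=2: pose=(1,-1,E); sL=60/97, sR=60/53; mL=-6090/5141, mR=60/97; mL+mR=-30/53 → advance -1; mR−mL=9270/5141 → turn +1·90°
n=3: pose=(0,-1,N); sL=120/169, sR=24/37; mL=-6468/6253, mR=120/169; mL+mR=-12/37 → advance -1; mR−mL=10908/6253 → turn +1·90°
n=4: pose=(0,-2,W); sL=15/8, sR=5/6; mL=-55/24, mR=15/8; mL+mR=-5/12 → advance -1; mR−mL=25/6 → turn +1·90°
n=5: pose=(1,-2,S); sL=120/89, sR=24/13; mL=-2628/1157, mR=120/89; mL+mR=-12/13 → advance -1; mR−mL=4188/1157 → turn +1·90°
n=6: pose=(1,-1,E); sL=60/97, sR=60/53; mL=-6090/5141, mR=60/97; mL+mR=-30/53 → advance -1; mR−mL=9270/5141 → turn +1·90°

0 15/8 5/6 -55/24 15/8 0 -2 W
1 120/89 24/13 -2628/1157 120/89 1 -2 S
2 60/97 60/53 -6090/5141 60/97 1 -1 E
3 120/169 24/37 -6468/6253 120/169 0 -1 N
4 15/8 5/6 -55/24 15/8 0 -2 W
5 120/89 24/13 -2628/1157 120/89 1 -2 S
6 60/97 60/53 -6090/5141 60/97 1 -1 E
final 0 -1 N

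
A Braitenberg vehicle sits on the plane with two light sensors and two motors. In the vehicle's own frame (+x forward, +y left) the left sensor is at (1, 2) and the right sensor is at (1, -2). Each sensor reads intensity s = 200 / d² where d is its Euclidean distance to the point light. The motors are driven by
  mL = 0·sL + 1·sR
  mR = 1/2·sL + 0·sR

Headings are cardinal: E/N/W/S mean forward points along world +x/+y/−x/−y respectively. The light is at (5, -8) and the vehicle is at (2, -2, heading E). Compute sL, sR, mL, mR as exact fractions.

left sensor world pos  = (3, 0); dL² = 68
right sensor world pos = (3, -4); dR² = 20
sL = 200/68 = 50/17
sR = 200/20 = 10
mL = 0·sL + 1·sR = 10
mR = 1/2·sL + 0·sR = 25/17

50/17 10 10 25/17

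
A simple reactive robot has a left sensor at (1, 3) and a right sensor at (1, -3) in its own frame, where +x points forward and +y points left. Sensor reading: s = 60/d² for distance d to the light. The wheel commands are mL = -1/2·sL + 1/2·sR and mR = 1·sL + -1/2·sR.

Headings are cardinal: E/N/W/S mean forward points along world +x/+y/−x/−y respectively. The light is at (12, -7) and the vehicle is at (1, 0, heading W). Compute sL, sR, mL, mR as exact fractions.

left sensor world pos  = (0, -3); dL² = 160
right sensor world pos = (0, 3); dR² = 244
sL = 60/160 = 3/8
sR = 60/244 = 15/61
mL = -1/2·sL + 1/2·sR = -63/976
mR = 1·sL + -1/2·sR = 123/488

3/8 15/61 -63/976 123/488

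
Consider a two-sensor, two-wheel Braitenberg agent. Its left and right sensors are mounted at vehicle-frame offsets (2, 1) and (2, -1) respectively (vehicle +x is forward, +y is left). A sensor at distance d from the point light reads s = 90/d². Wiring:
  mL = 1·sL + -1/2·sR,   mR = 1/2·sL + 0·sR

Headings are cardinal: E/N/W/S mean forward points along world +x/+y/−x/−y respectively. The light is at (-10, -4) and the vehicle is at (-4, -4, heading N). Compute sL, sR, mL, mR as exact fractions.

left sensor world pos  = (-5, -2); dL² = 29
right sensor world pos = (-3, -2); dR² = 53
sL = 90/29 = 90/29
sR = 90/53 = 90/53
mL = 1·sL + -1/2·sR = 3465/1537
mR = 1/2·sL + 0·sR = 45/29

90/29 90/53 3465/1537 45/29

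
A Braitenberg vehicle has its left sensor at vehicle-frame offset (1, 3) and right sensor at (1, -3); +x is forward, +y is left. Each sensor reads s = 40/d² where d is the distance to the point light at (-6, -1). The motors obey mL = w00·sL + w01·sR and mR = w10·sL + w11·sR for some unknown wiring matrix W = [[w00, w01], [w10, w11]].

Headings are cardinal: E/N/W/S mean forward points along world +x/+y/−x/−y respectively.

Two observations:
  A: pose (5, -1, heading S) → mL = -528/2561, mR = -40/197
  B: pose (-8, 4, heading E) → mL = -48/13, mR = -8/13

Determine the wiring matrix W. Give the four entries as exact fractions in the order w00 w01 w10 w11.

1/2 -1/2 -1 0

obs A: pose=(5,-1,S) → sL=40/197, sR=8/13, mL=-528/2561, mR=-40/197
obs B: pose=(-8,4,E) → sL=8/13, sR=8, mL=-48/13, mR=-8/13
sensor matrix S = [[40/197, 8/13], [8/13, 8]]; det S = 41472/33293
solve [mL_A; mL_B] = S·[w00; w01] and [mR_A; mR_B] = S·[w10; w11]:
  w00 = 1/2, w01 = -1/2, w10 = -1, w11 = 0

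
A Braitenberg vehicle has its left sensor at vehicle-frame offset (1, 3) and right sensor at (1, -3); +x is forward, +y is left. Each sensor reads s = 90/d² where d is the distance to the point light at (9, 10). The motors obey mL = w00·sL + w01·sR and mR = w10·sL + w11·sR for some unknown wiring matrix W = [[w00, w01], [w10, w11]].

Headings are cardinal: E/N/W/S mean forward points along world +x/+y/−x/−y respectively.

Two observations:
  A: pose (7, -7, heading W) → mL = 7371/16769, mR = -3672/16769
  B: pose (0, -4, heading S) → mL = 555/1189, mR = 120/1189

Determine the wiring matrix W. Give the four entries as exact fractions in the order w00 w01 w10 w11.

obs A: pose=(7,-7,W) → sL=90/409, sR=18/41, mL=7371/16769, mR=-3672/16769
obs B: pose=(0,-4,S) → sL=10/29, sR=10/41, mL=555/1189, mR=120/1189
sensor matrix S = [[90/409, 18/41], [10/29, 10/41]]; det S = -47520/486301
solve [mL_A; mL_B] = S·[w00; w01] and [mR_A; mR_B] = S·[w10; w11]:
  w00 = 1, w01 = 1/2, w10 = 1, w11 = -1

1 1/2 1 -1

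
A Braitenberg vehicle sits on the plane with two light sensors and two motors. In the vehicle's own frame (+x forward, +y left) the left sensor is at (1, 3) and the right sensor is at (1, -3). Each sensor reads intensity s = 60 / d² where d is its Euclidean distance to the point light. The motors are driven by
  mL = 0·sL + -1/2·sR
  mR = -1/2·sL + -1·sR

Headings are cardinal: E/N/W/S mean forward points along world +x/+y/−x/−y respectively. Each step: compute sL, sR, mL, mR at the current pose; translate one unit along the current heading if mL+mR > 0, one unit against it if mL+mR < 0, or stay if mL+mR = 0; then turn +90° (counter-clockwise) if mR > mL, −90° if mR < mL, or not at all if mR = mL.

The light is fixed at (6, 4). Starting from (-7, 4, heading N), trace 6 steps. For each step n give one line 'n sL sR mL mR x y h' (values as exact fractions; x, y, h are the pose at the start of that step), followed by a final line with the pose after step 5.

n=0: pose=(-7,4,N); sL=60/257, sR=60/101; mL=-30/101, mR=-18450/25957; mL+mR=-26160/25957 → advance -1; mR−mL=-10740/25957 → turn -1·90°
n=1: pose=(-7,3,E); sL=15/37, sR=3/8; mL=-3/16, mR=-171/296; mL+mR=-453/592 → advance -1; mR−mL=-231/592 → turn -1·90°
n=2: pose=(-8,3,S); sL=12/25, sR=60/293; mL=-30/293, mR=-3258/7325; mL+mR=-4008/7325 → advance -1; mR−mL=-2508/7325 → turn -1·90°
n=3: pose=(-8,4,W); sL=10/39, sR=10/39; mL=-5/39, mR=-5/13; mL+mR=-20/39 → advance -1; mR−mL=-10/39 → turn -1·90°
n=4: pose=(-7,4,N); sL=60/257, sR=60/101; mL=-30/101, mR=-18450/25957; mL+mR=-26160/25957 → advance -1; mR−mL=-10740/25957 → turn -1·90°
n=5: pose=(-7,3,E); sL=15/37, sR=3/8; mL=-3/16, mR=-171/296; mL+mR=-453/592 → advance -1; mR−mL=-231/592 → turn -1·90°

0 60/257 60/101 -30/101 -18450/25957 -7 4 N
1 15/37 3/8 -3/16 -171/296 -7 3 E
2 12/25 60/293 -30/293 -3258/7325 -8 3 S
3 10/39 10/39 -5/39 -5/13 -8 4 W
4 60/257 60/101 -30/101 -18450/25957 -7 4 N
5 15/37 3/8 -3/16 -171/296 -7 3 E
final -8 3 S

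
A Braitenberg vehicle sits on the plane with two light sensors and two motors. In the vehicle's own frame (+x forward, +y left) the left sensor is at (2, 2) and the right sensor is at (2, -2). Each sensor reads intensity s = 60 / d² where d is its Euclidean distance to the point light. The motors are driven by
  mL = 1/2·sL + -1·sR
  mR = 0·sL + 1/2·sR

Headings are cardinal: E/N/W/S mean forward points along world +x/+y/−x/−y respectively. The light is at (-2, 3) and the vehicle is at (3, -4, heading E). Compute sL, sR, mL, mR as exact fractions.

left sensor world pos  = (5, -2); dL² = 74
right sensor world pos = (5, -6); dR² = 130
sL = 60/74 = 30/37
sR = 60/130 = 6/13
mL = 1/2·sL + -1·sR = -27/481
mR = 0·sL + 1/2·sR = 3/13

30/37 6/13 -27/481 3/13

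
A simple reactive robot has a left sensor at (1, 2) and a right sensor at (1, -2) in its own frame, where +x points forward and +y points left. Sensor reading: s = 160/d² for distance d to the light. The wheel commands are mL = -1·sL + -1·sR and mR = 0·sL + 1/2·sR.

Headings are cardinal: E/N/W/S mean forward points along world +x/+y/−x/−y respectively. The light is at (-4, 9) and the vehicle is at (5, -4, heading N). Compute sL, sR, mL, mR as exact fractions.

160/193 32/53 -14656/10229 16/53

left sensor world pos  = (3, -3); dL² = 193
right sensor world pos = (7, -3); dR² = 265
sL = 160/193 = 160/193
sR = 160/265 = 32/53
mL = -1·sL + -1·sR = -14656/10229
mR = 0·sL + 1/2·sR = 16/53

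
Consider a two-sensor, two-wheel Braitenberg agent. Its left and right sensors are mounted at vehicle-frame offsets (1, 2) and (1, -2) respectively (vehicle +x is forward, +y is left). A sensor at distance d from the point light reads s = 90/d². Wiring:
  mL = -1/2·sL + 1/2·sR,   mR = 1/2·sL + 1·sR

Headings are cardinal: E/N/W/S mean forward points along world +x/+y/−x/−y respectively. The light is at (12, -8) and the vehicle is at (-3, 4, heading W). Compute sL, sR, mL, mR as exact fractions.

45/178 45/226 -270/10057 13095/40228

left sensor world pos  = (-4, 2); dL² = 356
right sensor world pos = (-4, 6); dR² = 452
sL = 90/356 = 45/178
sR = 90/452 = 45/226
mL = -1/2·sL + 1/2·sR = -270/10057
mR = 1/2·sL + 1·sR = 13095/40228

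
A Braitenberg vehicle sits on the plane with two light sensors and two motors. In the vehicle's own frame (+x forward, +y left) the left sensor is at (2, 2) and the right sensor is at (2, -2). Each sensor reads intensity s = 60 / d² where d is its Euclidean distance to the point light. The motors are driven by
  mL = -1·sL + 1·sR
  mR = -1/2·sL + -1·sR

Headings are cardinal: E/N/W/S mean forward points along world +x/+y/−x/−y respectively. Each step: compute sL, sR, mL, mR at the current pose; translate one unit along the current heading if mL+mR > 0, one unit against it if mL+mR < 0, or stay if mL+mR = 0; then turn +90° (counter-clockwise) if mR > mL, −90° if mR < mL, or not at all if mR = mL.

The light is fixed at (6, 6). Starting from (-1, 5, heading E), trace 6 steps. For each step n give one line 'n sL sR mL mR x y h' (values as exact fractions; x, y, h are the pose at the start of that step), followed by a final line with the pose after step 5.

n=0: pose=(-1,5,E); sL=30/13, sR=30/17; mL=-120/221, mR=-645/221; mL+mR=-45/13 → advance -1; mR−mL=-525/221 → turn -1·90°
n=1: pose=(-2,5,S); sL=4/3, sR=60/109; mL=-256/327, mR=-398/327; mL+mR=-2 → advance -1; mR−mL=-142/327 → turn -1·90°
n=2: pose=(-2,6,W); sL=15/26, sR=15/26; mL=0, mR=-45/52; mL+mR=-45/52 → advance -1; mR−mL=-45/52 → turn -1·90°
n=3: pose=(-1,6,N); sL=12/17, sR=60/29; mL=672/493, mR=-1194/493; mL+mR=-18/17 → advance -1; mR−mL=-1866/493 → turn -1·90°
n=4: pose=(-1,5,E); sL=30/13, sR=30/17; mL=-120/221, mR=-645/221; mL+mR=-45/13 → advance -1; mR−mL=-525/221 → turn -1·90°
n=5: pose=(-2,5,S); sL=4/3, sR=60/109; mL=-256/327, mR=-398/327; mL+mR=-2 → advance -1; mR−mL=-142/327 → turn -1·90°

0 30/13 30/17 -120/221 -645/221 -1 5 E
1 4/3 60/109 -256/327 -398/327 -2 5 S
2 15/26 15/26 0 -45/52 -2 6 W
3 12/17 60/29 672/493 -1194/493 -1 6 N
4 30/13 30/17 -120/221 -645/221 -1 5 E
5 4/3 60/109 -256/327 -398/327 -2 5 S
final -2 6 W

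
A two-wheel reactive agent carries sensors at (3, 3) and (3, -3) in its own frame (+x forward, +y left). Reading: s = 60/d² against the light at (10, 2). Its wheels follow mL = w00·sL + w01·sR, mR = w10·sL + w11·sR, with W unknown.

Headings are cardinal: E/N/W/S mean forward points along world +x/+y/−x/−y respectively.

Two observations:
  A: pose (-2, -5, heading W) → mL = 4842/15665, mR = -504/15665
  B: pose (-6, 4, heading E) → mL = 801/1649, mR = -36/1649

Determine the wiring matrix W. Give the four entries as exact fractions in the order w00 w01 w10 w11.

obs A: pose=(-2,-5,W) → sL=12/65, sR=60/241, mL=4842/15665, mR=-504/15665
obs B: pose=(-6,4,E) → sL=30/97, sR=6/17, mL=801/1649, mR=-36/1649
sensor matrix S = [[12/65, 60/241], [30/97, 6/17]]; det S = -305856/25831585
solve [mL_A; mL_B] = S·[w00; w01] and [mR_A; mR_B] = S·[w10; w11]:
  w00 = 1, w01 = 1/2, w10 = 1/2, w11 = -1/2

1 1/2 1/2 -1/2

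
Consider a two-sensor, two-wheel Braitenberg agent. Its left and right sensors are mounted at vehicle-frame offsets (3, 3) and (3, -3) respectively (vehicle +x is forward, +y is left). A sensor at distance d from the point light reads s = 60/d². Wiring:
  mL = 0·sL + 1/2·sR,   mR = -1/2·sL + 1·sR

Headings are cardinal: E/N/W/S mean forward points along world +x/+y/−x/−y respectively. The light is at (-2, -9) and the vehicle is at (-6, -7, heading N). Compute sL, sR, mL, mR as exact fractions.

left sensor world pos  = (-9, -4); dL² = 74
right sensor world pos = (-3, -4); dR² = 26
sL = 60/74 = 30/37
sR = 60/26 = 30/13
mL = 0·sL + 1/2·sR = 15/13
mR = -1/2·sL + 1·sR = 915/481

30/37 30/13 15/13 915/481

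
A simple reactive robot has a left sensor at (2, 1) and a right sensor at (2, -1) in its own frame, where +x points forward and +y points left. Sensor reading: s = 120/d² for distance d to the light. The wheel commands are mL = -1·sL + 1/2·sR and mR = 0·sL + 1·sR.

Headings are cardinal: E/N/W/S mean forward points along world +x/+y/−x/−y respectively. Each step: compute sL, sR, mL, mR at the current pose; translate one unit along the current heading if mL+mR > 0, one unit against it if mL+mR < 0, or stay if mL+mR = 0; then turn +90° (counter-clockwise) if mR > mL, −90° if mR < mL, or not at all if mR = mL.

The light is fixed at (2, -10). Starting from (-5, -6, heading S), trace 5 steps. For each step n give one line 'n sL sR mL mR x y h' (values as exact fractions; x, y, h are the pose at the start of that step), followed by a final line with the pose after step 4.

0 3 30/17 -36/17 30/17 -5 -6 S
1 120/61 120/41 -1260/2501 120/41 -5 -5 E
2 60/49 60/37 -750/1813 60/37 -4 -5 N
3 120/89 120/113 -8220/10057 120/113 -4 -4 W
4 30/13 3/2 -81/52 3/2 -5 -4 S
final -5 -3 E

n=0: pose=(-5,-6,S); sL=3, sR=30/17; mL=-36/17, mR=30/17; mL+mR=-6/17 → advance -1; mR−mL=66/17 → turn +1·90°
n=1: pose=(-5,-5,E); sL=120/61, sR=120/41; mL=-1260/2501, mR=120/41; mL+mR=6060/2501 → advance +1; mR−mL=8580/2501 → turn +1·90°
n=2: pose=(-4,-5,N); sL=60/49, sR=60/37; mL=-750/1813, mR=60/37; mL+mR=2190/1813 → advance +1; mR−mL=3690/1813 → turn +1·90°
n=3: pose=(-4,-4,W); sL=120/89, sR=120/113; mL=-8220/10057, mR=120/113; mL+mR=2460/10057 → advance +1; mR−mL=18900/10057 → turn +1·90°
n=4: pose=(-5,-4,S); sL=30/13, sR=3/2; mL=-81/52, mR=3/2; mL+mR=-3/52 → advance -1; mR−mL=159/52 → turn +1·90°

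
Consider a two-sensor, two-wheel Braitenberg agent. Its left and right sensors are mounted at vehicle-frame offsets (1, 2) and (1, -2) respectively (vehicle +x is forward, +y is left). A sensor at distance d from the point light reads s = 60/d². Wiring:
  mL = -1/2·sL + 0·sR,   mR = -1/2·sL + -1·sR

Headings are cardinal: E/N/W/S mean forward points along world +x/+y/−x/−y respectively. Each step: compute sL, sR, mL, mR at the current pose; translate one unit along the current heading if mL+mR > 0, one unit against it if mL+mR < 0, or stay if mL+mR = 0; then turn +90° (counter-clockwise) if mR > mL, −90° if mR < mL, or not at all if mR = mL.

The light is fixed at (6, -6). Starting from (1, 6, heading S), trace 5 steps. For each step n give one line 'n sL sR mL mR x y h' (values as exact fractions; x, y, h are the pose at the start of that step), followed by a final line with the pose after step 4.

n=0: pose=(1,6,S); sL=6/13, sR=6/17; mL=-3/13, mR=-129/221; mL+mR=-180/221 → advance -1; mR−mL=-6/17 → turn -1·90°
n=1: pose=(1,7,W); sL=60/157, sR=20/87; mL=-30/157, mR=-5750/13659; mL+mR=-8360/13659 → advance -1; mR−mL=-20/87 → turn -1·90°
n=2: pose=(2,7,N); sL=15/58, sR=3/10; mL=-15/116, mR=-249/580; mL+mR=-81/145 → advance -1; mR−mL=-3/10 → turn -1·90°
n=3: pose=(2,6,E); sL=12/41, sR=60/109; mL=-6/41, mR=-3114/4469; mL+mR=-3768/4469 → advance -1; mR−mL=-60/109 → turn -1·90°
n=4: pose=(1,6,S); sL=6/13, sR=6/17; mL=-3/13, mR=-129/221; mL+mR=-180/221 → advance -1; mR−mL=-6/17 → turn -1·90°

0 6/13 6/17 -3/13 -129/221 1 6 S
1 60/157 20/87 -30/157 -5750/13659 1 7 W
2 15/58 3/10 -15/116 -249/580 2 7 N
3 12/41 60/109 -6/41 -3114/4469 2 6 E
4 6/13 6/17 -3/13 -129/221 1 6 S
final 1 7 W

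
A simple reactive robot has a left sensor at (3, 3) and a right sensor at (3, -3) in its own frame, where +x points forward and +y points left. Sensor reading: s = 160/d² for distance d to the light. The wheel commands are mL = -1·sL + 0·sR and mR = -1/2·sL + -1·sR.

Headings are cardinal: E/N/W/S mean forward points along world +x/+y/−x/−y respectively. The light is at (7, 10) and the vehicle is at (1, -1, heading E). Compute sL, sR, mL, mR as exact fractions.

160/73 32/41 -160/73 -5616/2993

left sensor world pos  = (4, 2); dL² = 73
right sensor world pos = (4, -4); dR² = 205
sL = 160/73 = 160/73
sR = 160/205 = 32/41
mL = -1·sL + 0·sR = -160/73
mR = -1/2·sL + -1·sR = -5616/2993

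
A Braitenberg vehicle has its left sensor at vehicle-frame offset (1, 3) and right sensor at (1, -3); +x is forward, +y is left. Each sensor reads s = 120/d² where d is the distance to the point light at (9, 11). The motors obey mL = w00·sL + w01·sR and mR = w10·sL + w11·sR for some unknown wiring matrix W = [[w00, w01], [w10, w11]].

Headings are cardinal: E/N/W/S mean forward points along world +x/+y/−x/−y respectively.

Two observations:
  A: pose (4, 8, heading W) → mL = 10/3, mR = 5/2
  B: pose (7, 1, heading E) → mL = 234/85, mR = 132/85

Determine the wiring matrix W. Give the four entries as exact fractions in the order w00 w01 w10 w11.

obs A: pose=(4,8,W) → sL=5/3, sR=10/3, mL=10/3, mR=5/2
obs B: pose=(7,1,E) → sL=12/5, sR=12/17, mL=234/85, mR=132/85
sensor matrix S = [[5/3, 10/3], [12/5, 12/17]]; det S = -116/17
solve [mL_A; mL_B] = S·[w00; w01] and [mR_A; mR_B] = S·[w10; w11]:
  w00 = 1, w01 = 1/2, w10 = 1/2, w11 = 1/2

1 1/2 1/2 1/2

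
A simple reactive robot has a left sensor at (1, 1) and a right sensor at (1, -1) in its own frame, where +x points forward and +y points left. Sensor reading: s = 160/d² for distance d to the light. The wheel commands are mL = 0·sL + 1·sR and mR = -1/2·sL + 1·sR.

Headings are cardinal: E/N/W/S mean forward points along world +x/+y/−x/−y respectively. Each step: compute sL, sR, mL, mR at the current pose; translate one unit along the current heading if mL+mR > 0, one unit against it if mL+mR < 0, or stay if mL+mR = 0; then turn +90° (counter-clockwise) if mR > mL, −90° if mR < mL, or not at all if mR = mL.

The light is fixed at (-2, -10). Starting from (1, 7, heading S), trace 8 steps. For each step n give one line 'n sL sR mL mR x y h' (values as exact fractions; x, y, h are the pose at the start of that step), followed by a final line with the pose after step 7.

0 10/17 8/13 8/13 71/221 1 7 S
1 160/229 160/293 160/293 13200/67097 1 6 W
2 16/29 80/149 80/149 1128/4321 0 6 N
3 160/333 32/53 32/53 6416/17649 0 7 E
4 10/17 8/13 8/13 71/221 1 7 S
5 160/229 160/293 160/293 13200/67097 1 6 W
6 16/29 80/149 80/149 1128/4321 0 6 N
7 160/333 32/53 32/53 6416/17649 0 7 E
final 1 7 S

n=0: pose=(1,7,S); sL=10/17, sR=8/13; mL=8/13, mR=71/221; mL+mR=207/221 → advance +1; mR−mL=-5/17 → turn -1·90°
n=1: pose=(1,6,W); sL=160/229, sR=160/293; mL=160/293, mR=13200/67097; mL+mR=49840/67097 → advance +1; mR−mL=-80/229 → turn -1·90°
n=2: pose=(0,6,N); sL=16/29, sR=80/149; mL=80/149, mR=1128/4321; mL+mR=3448/4321 → advance +1; mR−mL=-8/29 → turn -1·90°
n=3: pose=(0,7,E); sL=160/333, sR=32/53; mL=32/53, mR=6416/17649; mL+mR=17072/17649 → advance +1; mR−mL=-80/333 → turn -1·90°
n=4: pose=(1,7,S); sL=10/17, sR=8/13; mL=8/13, mR=71/221; mL+mR=207/221 → advance +1; mR−mL=-5/17 → turn -1·90°
n=5: pose=(1,6,W); sL=160/229, sR=160/293; mL=160/293, mR=13200/67097; mL+mR=49840/67097 → advance +1; mR−mL=-80/229 → turn -1·90°
n=6: pose=(0,6,N); sL=16/29, sR=80/149; mL=80/149, mR=1128/4321; mL+mR=3448/4321 → advance +1; mR−mL=-8/29 → turn -1·90°
n=7: pose=(0,7,E); sL=160/333, sR=32/53; mL=32/53, mR=6416/17649; mL+mR=17072/17649 → advance +1; mR−mL=-80/333 → turn -1·90°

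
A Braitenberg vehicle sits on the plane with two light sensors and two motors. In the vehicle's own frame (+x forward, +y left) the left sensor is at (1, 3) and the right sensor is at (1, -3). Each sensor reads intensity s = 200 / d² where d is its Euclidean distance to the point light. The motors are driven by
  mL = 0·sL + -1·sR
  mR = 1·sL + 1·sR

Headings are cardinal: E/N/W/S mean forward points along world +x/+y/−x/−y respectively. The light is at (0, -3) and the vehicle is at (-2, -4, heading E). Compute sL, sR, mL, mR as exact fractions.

left sensor world pos  = (-1, -1); dL² = 5
right sensor world pos = (-1, -7); dR² = 17
sL = 200/5 = 40
sR = 200/17 = 200/17
mL = 0·sL + -1·sR = -200/17
mR = 1·sL + 1·sR = 880/17

40 200/17 -200/17 880/17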